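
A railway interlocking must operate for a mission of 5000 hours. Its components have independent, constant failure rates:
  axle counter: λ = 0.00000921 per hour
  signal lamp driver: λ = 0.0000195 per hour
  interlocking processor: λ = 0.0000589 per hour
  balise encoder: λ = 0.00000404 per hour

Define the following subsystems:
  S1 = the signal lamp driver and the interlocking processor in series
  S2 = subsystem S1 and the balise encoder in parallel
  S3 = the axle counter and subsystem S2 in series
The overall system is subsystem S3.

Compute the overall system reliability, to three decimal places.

0.949

R(axle counter) = exp(−0.00000921 × 5000) = 0.95499
R(signal lamp driver) = exp(−0.0000195 × 5000) = 0.90710
R(interlocking processor) = exp(−0.0000589 × 5000) = 0.74490
R(balise encoder) = exp(−0.00000404 × 5000) = 0.98000
Series (signal lamp driver and interlocking processor): 0.90710 × 0.74490 = 0.67570
Parallel ([0.67570] and balise encoder): 1 − (1 − 0.67570)(1 − 0.98000) = 0.99351
Series (axle counter and [0.99351]): 0.95499 × 0.99351 = 0.949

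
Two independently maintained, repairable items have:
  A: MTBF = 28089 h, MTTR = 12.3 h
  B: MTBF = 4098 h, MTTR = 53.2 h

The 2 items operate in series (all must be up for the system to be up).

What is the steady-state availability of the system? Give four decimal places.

A(A) = MTBF/(MTBF+MTTR) = 28089/(28089+12.3) = 0.999562
A(B) = MTBF/(MTBF+MTTR) = 4098/(4098+53.2) = 0.987184
Series availability: 0.999562 × 0.987184 = 0.9868

0.9868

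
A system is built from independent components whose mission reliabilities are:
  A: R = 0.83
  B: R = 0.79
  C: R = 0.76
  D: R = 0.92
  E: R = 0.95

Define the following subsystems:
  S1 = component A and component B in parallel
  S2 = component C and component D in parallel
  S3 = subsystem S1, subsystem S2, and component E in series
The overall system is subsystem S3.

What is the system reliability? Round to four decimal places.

0.8985

Parallel (A and B): 1 − (1 − 0.830000)(1 − 0.790000) = 0.964300
Parallel (C and D): 1 − (1 − 0.760000)(1 − 0.920000) = 0.980800
Series ([0.964300], [0.980800], and E): 0.964300 × 0.980800 × 0.950000 = 0.8985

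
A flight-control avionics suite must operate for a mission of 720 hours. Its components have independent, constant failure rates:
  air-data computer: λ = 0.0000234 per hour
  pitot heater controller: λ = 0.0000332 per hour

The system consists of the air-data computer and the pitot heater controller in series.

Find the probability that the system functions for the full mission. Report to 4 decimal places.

0.9601

R(air-data computer) = exp(−0.0000234 × 720) = 0.983293
R(pitot heater controller) = exp(−0.0000332 × 720) = 0.976379
Series (air-data computer and pitot heater controller): 0.983293 × 0.976379 = 0.9601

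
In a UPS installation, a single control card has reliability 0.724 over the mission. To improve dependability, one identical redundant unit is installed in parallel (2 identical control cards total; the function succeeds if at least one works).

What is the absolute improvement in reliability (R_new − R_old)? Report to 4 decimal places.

R_before = 0.724
R_after = 1 − (1 − 0.724)^2 = 0.9238
ΔR = 0.9238 − 0.724 = 0.1998

0.1998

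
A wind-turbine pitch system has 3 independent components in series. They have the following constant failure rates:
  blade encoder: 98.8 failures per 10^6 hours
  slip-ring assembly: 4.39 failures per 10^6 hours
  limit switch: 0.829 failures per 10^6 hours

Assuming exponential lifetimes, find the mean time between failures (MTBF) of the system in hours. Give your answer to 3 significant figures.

Series of exponential components: λ_sys = Σ λ_i
λ_sys = 0.0000988 + 0.00000439 + 0.000000829 = 1.0402e-04 /h
MTBF = 1 / λ_sys = 9610 h

9610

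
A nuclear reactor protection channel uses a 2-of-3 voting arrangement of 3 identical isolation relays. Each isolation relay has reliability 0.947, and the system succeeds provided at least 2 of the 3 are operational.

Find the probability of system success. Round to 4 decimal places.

R = Σ_{i=2}^{3} C(3,i) p^i (1−p)^{3−i} with p = 0.947
C(3,2)·0.947^2·0.053^1 = 0.142593
C(3,3)·0.947^3·0.053^0 = 0.849278
Sum = 0.9919

0.9919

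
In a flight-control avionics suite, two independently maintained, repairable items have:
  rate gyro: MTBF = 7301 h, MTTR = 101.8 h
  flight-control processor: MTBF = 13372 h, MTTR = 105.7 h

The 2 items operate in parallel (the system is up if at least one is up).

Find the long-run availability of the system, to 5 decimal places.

A(rate gyro) = MTBF/(MTBF+MTTR) = 7301/(7301+101.8) = 0.986248
A(flight-control processor) = MTBF/(MTBF+MTTR) = 13372/(13372+105.7) = 0.992157
Parallel availability: 1 − (1 − 0.986248)(1 − 0.992157) = 0.99989

0.99989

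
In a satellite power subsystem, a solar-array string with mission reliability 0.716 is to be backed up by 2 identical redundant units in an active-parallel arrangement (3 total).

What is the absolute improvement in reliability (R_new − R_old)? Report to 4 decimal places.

R_before = 0.716
R_after = 1 − (1 − 0.716)^3 = 0.9771
ΔR = 0.9771 − 0.716 = 0.2611

0.2611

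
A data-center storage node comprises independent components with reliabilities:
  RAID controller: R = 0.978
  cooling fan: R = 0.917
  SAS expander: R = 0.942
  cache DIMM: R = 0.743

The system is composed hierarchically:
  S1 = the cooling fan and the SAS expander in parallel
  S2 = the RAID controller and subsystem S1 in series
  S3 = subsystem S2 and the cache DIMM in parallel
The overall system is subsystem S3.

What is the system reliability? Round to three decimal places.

0.993

Parallel (cooling fan and SAS expander): 1 − (1 − 0.91700)(1 − 0.94200) = 0.99519
Series (RAID controller and [0.99519]): 0.97800 × 0.99519 = 0.97330
Parallel ([0.97330] and cache DIMM): 1 − (1 − 0.97330)(1 − 0.74300) = 0.993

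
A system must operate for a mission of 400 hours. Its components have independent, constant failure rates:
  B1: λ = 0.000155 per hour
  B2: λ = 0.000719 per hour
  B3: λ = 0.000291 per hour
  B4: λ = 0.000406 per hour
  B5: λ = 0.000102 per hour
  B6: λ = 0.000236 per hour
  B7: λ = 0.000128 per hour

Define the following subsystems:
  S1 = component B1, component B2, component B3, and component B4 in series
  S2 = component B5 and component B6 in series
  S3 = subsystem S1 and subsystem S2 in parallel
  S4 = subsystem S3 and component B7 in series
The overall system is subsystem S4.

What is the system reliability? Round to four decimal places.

0.8940

R(B1) = exp(−0.000155 × 400) = 0.939883
R(B2) = exp(−0.000719 × 400) = 0.750062
R(B3) = exp(−0.000291 × 400) = 0.890119
R(B4) = exp(−0.000406 × 400) = 0.850101
R(B5) = exp(−0.000102 × 400) = 0.960021
R(B6) = exp(−0.000236 × 400) = 0.909919
R(B7) = exp(−0.000128 × 400) = 0.950089
Series (B1, B2, B3, and B4): 0.939883 × 0.750062 × 0.890119 × 0.850101 = 0.533445
Series (B5 and B6): 0.960021 × 0.909919 = 0.873541
Parallel ([0.533445] and [0.873541]): 1 − (1 − 0.533445)(1 − 0.873541) = 0.941000
Series ([0.941000] and B7): 0.941000 × 0.950089 = 0.8940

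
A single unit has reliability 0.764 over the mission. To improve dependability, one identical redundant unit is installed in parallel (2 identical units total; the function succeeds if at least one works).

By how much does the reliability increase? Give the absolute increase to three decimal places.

R_before = 0.764
R_after = 1 − (1 − 0.764)^2 = 0.944
ΔR = 0.944 − 0.764 = 0.180

0.180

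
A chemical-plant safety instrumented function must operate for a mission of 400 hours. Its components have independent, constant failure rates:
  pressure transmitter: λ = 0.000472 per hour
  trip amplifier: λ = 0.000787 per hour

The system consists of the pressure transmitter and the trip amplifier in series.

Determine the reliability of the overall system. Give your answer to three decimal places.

0.604

R(pressure transmitter) = exp(−0.000472 × 400) = 0.82795
R(trip amplifier) = exp(−0.000787 × 400) = 0.72993
Series (pressure transmitter and trip amplifier): 0.82795 × 0.72993 = 0.604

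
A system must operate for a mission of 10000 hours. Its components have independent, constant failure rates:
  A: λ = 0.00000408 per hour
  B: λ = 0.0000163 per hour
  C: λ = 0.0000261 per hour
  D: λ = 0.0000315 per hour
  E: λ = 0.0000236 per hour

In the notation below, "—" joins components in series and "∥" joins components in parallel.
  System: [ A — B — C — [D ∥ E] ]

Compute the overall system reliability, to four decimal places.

0.5926

R(A) = exp(−0.00000408 × 10000) = 0.960021
R(B) = exp(−0.0000163 × 10000) = 0.849591
R(C) = exp(−0.0000261 × 10000) = 0.770281
R(D) = exp(−0.0000315 × 10000) = 0.729789
R(E) = exp(−0.0000236 × 10000) = 0.789781
Parallel (D and E): 1 − (1 − 0.729789)(1 − 0.789781) = 0.943197
Series (A, B, C, and [0.943197]): 0.960021 × 0.849591 × 0.770281 × 0.943197 = 0.5926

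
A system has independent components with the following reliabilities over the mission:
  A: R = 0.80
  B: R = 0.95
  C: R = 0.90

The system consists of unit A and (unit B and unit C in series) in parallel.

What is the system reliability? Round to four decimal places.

0.9710

Series (B and C): 0.950000 × 0.900000 = 0.855000
Parallel (A and [0.855000]): 1 − (1 − 0.800000)(1 − 0.855000) = 0.9710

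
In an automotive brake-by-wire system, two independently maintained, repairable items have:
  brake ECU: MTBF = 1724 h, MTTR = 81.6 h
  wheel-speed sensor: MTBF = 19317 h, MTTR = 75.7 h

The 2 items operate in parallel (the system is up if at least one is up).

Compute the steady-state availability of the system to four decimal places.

A(brake ECU) = MTBF/(MTBF+MTTR) = 1724/(1724+81.6) = 0.954807
A(wheel-speed sensor) = MTBF/(MTBF+MTTR) = 19317/(19317+75.7) = 0.996096
Parallel availability: 1 − (1 − 0.954807)(1 − 0.996096) = 0.9998

0.9998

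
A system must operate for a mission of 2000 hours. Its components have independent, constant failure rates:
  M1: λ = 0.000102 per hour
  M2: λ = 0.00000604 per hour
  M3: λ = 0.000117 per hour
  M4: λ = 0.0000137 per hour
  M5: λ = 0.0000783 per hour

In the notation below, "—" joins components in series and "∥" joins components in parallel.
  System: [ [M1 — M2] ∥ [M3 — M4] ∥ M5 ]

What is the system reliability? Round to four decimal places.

0.9935

R(M1) = exp(−0.000102 × 2000) = 0.815462
R(M2) = exp(−0.00000604 × 2000) = 0.987993
R(M3) = exp(−0.000117 × 2000) = 0.791362
R(M4) = exp(−0.0000137 × 2000) = 0.972972
R(M5) = exp(−0.0000783 × 2000) = 0.855046
Series (M1 and M2): 0.815462 × 0.987993 = 0.805671
Series (M3 and M4): 0.791362 × 0.972972 = 0.769973
Parallel ([0.805671], [0.769973], and M5): 1 − (1 − 0.805671)(1 − 0.769973)(1 − 0.855046) = 0.9935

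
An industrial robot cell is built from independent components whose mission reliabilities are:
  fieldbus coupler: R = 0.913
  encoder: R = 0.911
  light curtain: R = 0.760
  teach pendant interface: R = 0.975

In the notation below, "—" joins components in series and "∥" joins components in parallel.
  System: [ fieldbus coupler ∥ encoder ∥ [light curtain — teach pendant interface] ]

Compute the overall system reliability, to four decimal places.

Series (light curtain and teach pendant interface): 0.760000 × 0.975000 = 0.741000
Parallel (fieldbus coupler, encoder, and [0.741000]): 1 − (1 − 0.913000)(1 − 0.911000)(1 − 0.741000) = 0.9980

0.9980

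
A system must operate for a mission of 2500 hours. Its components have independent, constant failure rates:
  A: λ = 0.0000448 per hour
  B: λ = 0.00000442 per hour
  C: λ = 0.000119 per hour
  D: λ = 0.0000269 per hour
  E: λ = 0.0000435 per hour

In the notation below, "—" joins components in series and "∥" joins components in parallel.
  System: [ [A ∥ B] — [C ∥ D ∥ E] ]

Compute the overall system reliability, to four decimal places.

R(A) = exp(−0.0000448 × 2500) = 0.894044
R(B) = exp(−0.00000442 × 2500) = 0.989011
R(C) = exp(−0.000119 × 2500) = 0.742673
R(D) = exp(−0.0000269 × 2500) = 0.934961
R(E) = exp(−0.0000435 × 2500) = 0.896955
Parallel (A and B): 1 − (1 − 0.894044)(1 − 0.989011) = 0.998836
Parallel (C, D, and E): 1 − (1 − 0.742673)(1 − 0.934961)(1 − 0.896955) = 0.998275
Series ([0.998836] and [0.998275]): 0.998836 × 0.998275 = 0.9971

0.9971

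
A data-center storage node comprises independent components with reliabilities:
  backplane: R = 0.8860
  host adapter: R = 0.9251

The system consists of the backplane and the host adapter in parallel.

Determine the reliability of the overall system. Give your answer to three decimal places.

0.991

Parallel (backplane and host adapter): 1 − (1 − 0.88600)(1 − 0.92510) = 0.991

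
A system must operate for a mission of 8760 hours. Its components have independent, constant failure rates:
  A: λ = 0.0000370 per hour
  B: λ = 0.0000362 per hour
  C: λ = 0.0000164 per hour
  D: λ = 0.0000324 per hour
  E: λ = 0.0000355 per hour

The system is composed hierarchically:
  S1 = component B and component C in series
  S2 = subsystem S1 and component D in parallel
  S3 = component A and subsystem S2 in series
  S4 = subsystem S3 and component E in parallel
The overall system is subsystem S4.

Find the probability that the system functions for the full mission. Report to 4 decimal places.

0.9084

R(A) = exp(−0.0000370 × 8760) = 0.723163
R(B) = exp(−0.0000362 × 8760) = 0.728249
R(C) = exp(−0.0000164 × 8760) = 0.866179
R(D) = exp(−0.0000324 × 8760) = 0.752899
R(E) = exp(−0.0000355 × 8760) = 0.732729
Series (B and C): 0.728249 × 0.866179 = 0.630794
Parallel ([0.630794] and D): 1 − (1 − 0.630794)(1 − 0.752899) = 0.908769
Series (A and [0.908769]): 0.723163 × 0.908769 = 0.657188
Parallel ([0.657188] and E): 1 − (1 − 0.657188)(1 − 0.732729) = 0.9084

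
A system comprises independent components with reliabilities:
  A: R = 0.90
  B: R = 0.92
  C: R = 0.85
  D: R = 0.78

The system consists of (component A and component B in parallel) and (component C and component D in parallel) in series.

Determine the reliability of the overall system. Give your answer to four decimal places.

Parallel (A and B): 1 − (1 − 0.900000)(1 − 0.920000) = 0.992000
Parallel (C and D): 1 − (1 − 0.850000)(1 − 0.780000) = 0.967000
Series ([0.992000] and [0.967000]): 0.992000 × 0.967000 = 0.9593

0.9593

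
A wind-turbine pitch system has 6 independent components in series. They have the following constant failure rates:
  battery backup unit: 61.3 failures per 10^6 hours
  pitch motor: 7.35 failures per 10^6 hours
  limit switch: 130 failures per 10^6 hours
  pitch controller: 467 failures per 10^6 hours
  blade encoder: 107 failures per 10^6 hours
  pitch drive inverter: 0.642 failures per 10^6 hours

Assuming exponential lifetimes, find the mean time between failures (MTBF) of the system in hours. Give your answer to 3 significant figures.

1290

Series of exponential components: λ_sys = Σ λ_i
λ_sys = 0.0000613 + 0.00000735 + 0.000130 + 0.000467 + 0.000107 + 0.000000642 = 7.7329e-04 /h
MTBF = 1 / λ_sys = 1290 h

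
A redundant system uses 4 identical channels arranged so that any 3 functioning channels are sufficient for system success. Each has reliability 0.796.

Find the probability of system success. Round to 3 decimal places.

0.813

R = Σ_{i=3}^{4} C(4,i) p^i (1−p)^{4−i} with p = 0.796
C(4,3)·0.796^3·0.204^1 = 0.41156
C(4,4)·0.796^4·0.204^0 = 0.40147
Sum = 0.813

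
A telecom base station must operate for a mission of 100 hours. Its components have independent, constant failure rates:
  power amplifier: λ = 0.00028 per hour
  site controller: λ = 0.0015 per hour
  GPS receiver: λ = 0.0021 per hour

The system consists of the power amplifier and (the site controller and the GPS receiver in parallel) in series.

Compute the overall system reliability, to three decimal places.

R(power amplifier) = exp(−0.00028 × 100) = 0.97239
R(site controller) = exp(−0.0015 × 100) = 0.86071
R(GPS receiver) = exp(−0.0021 × 100) = 0.81058
Parallel (site controller and GPS receiver): 1 − (1 − 0.86071)(1 − 0.81058) = 0.97362
Series (power amplifier and [0.97362]): 0.97239 × 0.97362 = 0.947

0.947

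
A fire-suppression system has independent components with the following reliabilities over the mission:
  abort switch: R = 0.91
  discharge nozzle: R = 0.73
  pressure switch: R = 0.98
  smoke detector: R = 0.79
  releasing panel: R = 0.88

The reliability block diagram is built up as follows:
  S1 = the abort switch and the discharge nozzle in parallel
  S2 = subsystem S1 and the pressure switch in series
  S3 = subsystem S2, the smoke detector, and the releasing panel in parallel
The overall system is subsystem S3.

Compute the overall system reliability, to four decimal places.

Parallel (abort switch and discharge nozzle): 1 − (1 − 0.910000)(1 − 0.730000) = 0.975700
Series ([0.975700] and pressure switch): 0.975700 × 0.980000 = 0.956186
Parallel ([0.956186], smoke detector, and releasing panel): 1 − (1 − 0.956186)(1 − 0.790000)(1 − 0.880000) = 0.9989

0.9989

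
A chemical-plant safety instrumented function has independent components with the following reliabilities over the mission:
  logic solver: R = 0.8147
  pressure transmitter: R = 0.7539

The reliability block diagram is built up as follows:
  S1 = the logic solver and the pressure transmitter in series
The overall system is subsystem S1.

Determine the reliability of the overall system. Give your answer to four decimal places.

0.6142

Series (logic solver and pressure transmitter): 0.814700 × 0.753900 = 0.6142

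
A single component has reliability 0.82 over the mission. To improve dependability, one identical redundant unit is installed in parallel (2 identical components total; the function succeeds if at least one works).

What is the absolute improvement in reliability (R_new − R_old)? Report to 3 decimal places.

0.148

R_before = 0.82
R_after = 1 − (1 − 0.82)^2 = 0.968
ΔR = 0.968 − 0.82 = 0.148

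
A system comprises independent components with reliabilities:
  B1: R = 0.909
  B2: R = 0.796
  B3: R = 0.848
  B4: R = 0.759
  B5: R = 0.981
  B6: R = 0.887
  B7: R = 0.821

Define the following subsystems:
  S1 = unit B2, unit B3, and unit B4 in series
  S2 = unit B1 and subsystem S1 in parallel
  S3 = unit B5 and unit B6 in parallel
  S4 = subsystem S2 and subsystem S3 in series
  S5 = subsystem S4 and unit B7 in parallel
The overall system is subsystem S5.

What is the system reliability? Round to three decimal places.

Series (B2, B3, and B4): 0.79600 × 0.84800 × 0.75900 = 0.51233
Parallel (B1 and [0.51233]): 1 − (1 − 0.90900)(1 − 0.51233) = 0.95562
Parallel (B5 and B6): 1 − (1 − 0.98100)(1 − 0.88700) = 0.99785
Series ([0.95562] and [0.99785]): 0.95562 × 0.99785 = 0.95357
Parallel ([0.95357] and B7): 1 − (1 − 0.95357)(1 − 0.82100) = 0.992

0.992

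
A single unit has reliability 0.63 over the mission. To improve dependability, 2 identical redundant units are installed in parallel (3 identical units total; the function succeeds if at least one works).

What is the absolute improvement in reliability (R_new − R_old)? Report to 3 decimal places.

R_before = 0.63
R_after = 1 − (1 − 0.63)^3 = 0.949
ΔR = 0.949 − 0.63 = 0.319

0.319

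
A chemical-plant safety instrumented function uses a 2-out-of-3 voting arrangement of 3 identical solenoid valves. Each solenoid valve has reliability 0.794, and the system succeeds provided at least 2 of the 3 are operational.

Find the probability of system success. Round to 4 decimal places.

0.8902

R = Σ_{i=2}^{3} C(3,i) p^i (1−p)^{3−i} with p = 0.794
C(3,2)·0.794^2·0.206^1 = 0.389609
C(3,3)·0.794^3·0.206^0 = 0.500566
Sum = 0.8902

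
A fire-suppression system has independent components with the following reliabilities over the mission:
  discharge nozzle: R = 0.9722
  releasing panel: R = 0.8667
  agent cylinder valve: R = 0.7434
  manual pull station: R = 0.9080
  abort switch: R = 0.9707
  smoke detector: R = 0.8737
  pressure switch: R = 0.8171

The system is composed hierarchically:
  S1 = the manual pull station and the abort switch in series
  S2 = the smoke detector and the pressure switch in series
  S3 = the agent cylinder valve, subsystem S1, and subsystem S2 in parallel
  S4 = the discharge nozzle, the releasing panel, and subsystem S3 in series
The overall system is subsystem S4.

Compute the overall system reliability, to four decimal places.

0.8353

Series (manual pull station and abort switch): 0.908000 × 0.970700 = 0.881396
Series (smoke detector and pressure switch): 0.873700 × 0.817100 = 0.713900
Parallel (agent cylinder valve, [0.881396], and [0.713900]): 1 − (1 − 0.743400)(1 − 0.881396)(1 − 0.713900) = 0.991293
Series (discharge nozzle, releasing panel, and [0.991293]): 0.972200 × 0.866700 × 0.991293 = 0.8353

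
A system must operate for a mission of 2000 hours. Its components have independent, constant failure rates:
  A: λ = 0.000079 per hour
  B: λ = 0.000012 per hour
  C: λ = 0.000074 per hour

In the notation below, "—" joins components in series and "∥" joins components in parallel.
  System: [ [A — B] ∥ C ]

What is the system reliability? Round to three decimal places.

0.977

R(A) = exp(−0.000079 × 2000) = 0.85385
R(B) = exp(−0.000012 × 2000) = 0.97629
R(C) = exp(−0.000074 × 2000) = 0.86243
Series (A and B): 0.85385 × 0.97629 = 0.83361
Parallel ([0.83361] and C): 1 − (1 − 0.83361)(1 − 0.86243) = 0.977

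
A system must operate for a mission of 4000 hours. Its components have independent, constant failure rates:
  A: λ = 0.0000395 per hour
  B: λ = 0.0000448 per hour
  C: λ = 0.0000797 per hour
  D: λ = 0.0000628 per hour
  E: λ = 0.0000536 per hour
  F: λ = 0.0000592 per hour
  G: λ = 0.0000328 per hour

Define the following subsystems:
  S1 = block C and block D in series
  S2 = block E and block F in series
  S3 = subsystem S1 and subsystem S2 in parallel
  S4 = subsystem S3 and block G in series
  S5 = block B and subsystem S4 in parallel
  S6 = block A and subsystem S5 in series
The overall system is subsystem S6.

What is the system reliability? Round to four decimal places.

0.8172

R(A) = exp(−0.0000395 × 4000) = 0.853850
R(B) = exp(−0.0000448 × 4000) = 0.835939
R(C) = exp(−0.0000797 × 4000) = 0.727021
R(D) = exp(−0.0000628 × 4000) = 0.777867
R(E) = exp(−0.0000536 × 4000) = 0.807026
R(F) = exp(−0.0000592 × 4000) = 0.789149
R(G) = exp(−0.0000328 × 4000) = 0.877042
Series (C and D): 0.727021 × 0.777867 = 0.565526
Series (E and F): 0.807026 × 0.789149 = 0.636864
Parallel ([0.565526] and [0.636864]): 1 − (1 − 0.565526)(1 − 0.636864) = 0.842227
Series ([0.842227] and G): 0.842227 × 0.877042 = 0.738668
Parallel (B and [0.738668]): 1 − (1 − 0.835939)(1 − 0.738668) = 0.957126
Series (A and [0.957126]): 0.853850 × 0.957126 = 0.8172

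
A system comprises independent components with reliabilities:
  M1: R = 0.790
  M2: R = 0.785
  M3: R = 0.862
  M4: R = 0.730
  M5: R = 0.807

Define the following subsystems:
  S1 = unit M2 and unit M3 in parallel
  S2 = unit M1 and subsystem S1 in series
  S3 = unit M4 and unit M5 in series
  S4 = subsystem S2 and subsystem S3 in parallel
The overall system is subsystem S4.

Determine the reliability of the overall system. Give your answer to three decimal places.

Parallel (M2 and M3): 1 − (1 − 0.78500)(1 − 0.86200) = 0.97033
Series (M1 and [0.97033]): 0.79000 × 0.97033 = 0.76656
Series (M4 and M5): 0.73000 × 0.80700 = 0.58911
Parallel ([0.76656] and [0.58911]): 1 − (1 − 0.76656)(1 − 0.58911) = 0.904

0.904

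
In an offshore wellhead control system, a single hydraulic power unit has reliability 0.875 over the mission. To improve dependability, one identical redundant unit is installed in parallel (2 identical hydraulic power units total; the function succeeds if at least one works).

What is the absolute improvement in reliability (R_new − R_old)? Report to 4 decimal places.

R_before = 0.875
R_after = 1 − (1 − 0.875)^2 = 0.9844
ΔR = 0.9844 − 0.875 = 0.1094

0.1094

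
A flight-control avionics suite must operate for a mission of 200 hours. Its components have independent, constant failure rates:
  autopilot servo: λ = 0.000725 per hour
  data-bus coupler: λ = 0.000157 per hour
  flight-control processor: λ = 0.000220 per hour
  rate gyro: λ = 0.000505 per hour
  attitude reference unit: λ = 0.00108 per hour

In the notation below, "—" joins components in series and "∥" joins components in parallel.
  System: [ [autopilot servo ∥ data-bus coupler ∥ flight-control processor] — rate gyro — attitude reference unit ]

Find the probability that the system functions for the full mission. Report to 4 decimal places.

R(autopilot servo) = exp(−0.000725 × 200) = 0.865022
R(data-bus coupler) = exp(−0.000157 × 200) = 0.969088
R(flight-control processor) = exp(−0.000220 × 200) = 0.956954
R(rate gyro) = exp(−0.000505 × 200) = 0.903933
R(attitude reference unit) = exp(−0.00108 × 200) = 0.805735
Parallel (autopilot servo, data-bus coupler, and flight-control processor): 1 − (1 − 0.865022)(1 − 0.969088)(1 − 0.956954) = 0.999820
Series ([0.999820], rate gyro, and attitude reference unit): 0.999820 × 0.903933 × 0.805735 = 0.7282

0.7282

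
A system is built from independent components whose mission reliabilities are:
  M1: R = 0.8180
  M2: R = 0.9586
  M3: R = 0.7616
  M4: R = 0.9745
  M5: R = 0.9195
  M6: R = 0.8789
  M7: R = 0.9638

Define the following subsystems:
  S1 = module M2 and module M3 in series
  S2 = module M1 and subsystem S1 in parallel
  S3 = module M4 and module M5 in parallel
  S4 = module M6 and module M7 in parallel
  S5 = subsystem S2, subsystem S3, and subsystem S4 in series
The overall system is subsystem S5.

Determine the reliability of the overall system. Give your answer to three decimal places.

Series (M2 and M3): 0.95860 × 0.76160 = 0.73007
Parallel (M1 and [0.73007]): 1 − (1 − 0.81800)(1 − 0.73007) = 0.95087
Parallel (M4 and M5): 1 − (1 − 0.97450)(1 − 0.91950) = 0.99795
Parallel (M6 and M7): 1 − (1 − 0.87890)(1 − 0.96380) = 0.99562
Series ([0.95087], [0.99795], and [0.99562]): 0.95087 × 0.99795 × 0.99562 = 0.945

0.945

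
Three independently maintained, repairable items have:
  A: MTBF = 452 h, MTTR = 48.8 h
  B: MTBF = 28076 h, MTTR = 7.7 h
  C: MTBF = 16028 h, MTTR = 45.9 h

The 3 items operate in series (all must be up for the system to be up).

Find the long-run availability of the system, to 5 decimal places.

0.89973

A(A) = MTBF/(MTBF+MTTR) = 452/(452+48.8) = 0.902556
A(B) = MTBF/(MTBF+MTTR) = 28076/(28076+7.7) = 0.999726
A(C) = MTBF/(MTBF+MTTR) = 16028/(16028+45.9) = 0.997144
Series availability: 0.902556 × 0.999726 × 0.997144 = 0.89973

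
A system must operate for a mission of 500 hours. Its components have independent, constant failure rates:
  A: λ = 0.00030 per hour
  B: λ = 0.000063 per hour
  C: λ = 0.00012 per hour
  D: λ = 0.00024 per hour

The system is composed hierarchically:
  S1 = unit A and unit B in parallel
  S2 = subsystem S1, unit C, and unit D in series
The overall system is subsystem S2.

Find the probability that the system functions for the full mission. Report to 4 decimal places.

0.8317

R(A) = exp(−0.00030 × 500) = 0.860708
R(B) = exp(−0.000063 × 500) = 0.968991
R(C) = exp(−0.00012 × 500) = 0.941765
R(D) = exp(−0.00024 × 500) = 0.886920
Parallel (A and B): 1 − (1 − 0.860708)(1 − 0.968991) = 0.995681
Series ([0.995681], C, and D): 0.995681 × 0.941765 × 0.886920 = 0.8317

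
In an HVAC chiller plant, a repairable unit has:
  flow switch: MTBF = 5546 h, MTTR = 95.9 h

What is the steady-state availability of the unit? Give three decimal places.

0.983

A(flow switch) = MTBF/(MTBF+MTTR) = 5546/(5546+95.9) = 0.983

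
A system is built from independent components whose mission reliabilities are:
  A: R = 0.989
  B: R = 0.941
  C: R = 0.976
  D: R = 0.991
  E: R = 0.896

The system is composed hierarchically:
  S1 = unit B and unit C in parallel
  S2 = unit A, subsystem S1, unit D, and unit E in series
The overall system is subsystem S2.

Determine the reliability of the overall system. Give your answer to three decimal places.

Parallel (B and C): 1 − (1 − 0.94100)(1 − 0.97600) = 0.99858
Series (A, [0.99858], D, and E): 0.98900 × 0.99858 × 0.99100 × 0.89600 = 0.877

0.877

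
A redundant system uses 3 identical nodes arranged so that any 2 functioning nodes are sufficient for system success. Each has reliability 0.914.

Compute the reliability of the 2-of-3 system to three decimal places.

0.979

R = Σ_{i=2}^{3} C(3,i) p^i (1−p)^{3−i} with p = 0.914
C(3,2)·0.914^2·0.086^1 = 0.21553
C(3,3)·0.914^3·0.086^0 = 0.76355
Sum = 0.979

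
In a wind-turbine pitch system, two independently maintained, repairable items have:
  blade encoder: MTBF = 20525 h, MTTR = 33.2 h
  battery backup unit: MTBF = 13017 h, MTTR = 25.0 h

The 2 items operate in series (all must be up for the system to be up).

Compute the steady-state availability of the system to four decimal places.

0.9965

A(blade encoder) = MTBF/(MTBF+MTTR) = 20525/(20525+33.2) = 0.998385
A(battery backup unit) = MTBF/(MTBF+MTTR) = 13017/(13017+25.0) = 0.998083
Series availability: 0.998385 × 0.998083 = 0.9965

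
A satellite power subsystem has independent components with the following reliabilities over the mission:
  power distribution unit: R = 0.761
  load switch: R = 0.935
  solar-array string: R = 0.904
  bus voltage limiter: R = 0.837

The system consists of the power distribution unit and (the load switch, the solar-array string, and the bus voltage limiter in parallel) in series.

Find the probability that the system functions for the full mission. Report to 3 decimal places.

Parallel (load switch, solar-array string, and bus voltage limiter): 1 − (1 − 0.93500)(1 − 0.90400)(1 − 0.83700) = 0.99898
Series (power distribution unit and [0.99898]): 0.76100 × 0.99898 = 0.760

0.760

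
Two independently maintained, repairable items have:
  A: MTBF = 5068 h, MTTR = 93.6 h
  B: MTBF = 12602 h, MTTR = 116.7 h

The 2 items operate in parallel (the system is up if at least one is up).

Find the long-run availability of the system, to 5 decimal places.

0.99983

A(A) = MTBF/(MTBF+MTTR) = 5068/(5068+93.6) = 0.981866
A(B) = MTBF/(MTBF+MTTR) = 12602/(12602+116.7) = 0.990825
Parallel availability: 1 − (1 − 0.981866)(1 − 0.990825) = 0.99983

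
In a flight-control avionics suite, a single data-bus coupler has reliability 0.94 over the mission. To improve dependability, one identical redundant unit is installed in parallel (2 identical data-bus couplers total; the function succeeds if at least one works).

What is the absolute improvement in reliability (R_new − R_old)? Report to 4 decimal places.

0.0564

R_before = 0.94
R_after = 1 − (1 − 0.94)^2 = 0.9964
ΔR = 0.9964 − 0.94 = 0.0564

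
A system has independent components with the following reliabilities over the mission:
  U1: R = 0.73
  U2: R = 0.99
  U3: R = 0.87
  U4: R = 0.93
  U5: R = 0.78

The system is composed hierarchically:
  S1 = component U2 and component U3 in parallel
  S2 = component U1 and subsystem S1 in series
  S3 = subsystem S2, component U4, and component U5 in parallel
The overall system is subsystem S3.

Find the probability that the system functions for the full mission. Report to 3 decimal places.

0.996

Parallel (U2 and U3): 1 − (1 − 0.99000)(1 − 0.87000) = 0.99870
Series (U1 and [0.99870]): 0.73000 × 0.99870 = 0.72905
Parallel ([0.72905], U4, and U5): 1 − (1 − 0.72905)(1 − 0.93000)(1 − 0.78000) = 0.996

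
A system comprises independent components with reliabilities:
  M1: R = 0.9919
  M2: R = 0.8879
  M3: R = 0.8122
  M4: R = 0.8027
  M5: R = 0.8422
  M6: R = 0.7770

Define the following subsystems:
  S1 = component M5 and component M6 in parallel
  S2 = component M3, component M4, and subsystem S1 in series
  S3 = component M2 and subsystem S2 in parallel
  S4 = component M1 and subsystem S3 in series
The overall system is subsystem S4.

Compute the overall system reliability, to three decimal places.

Parallel (M5 and M6): 1 − (1 − 0.84220)(1 − 0.77700) = 0.96481
Series (M3, M4, and [0.96481]): 0.81220 × 0.80270 × 0.96481 = 0.62901
Parallel (M2 and [0.62901]): 1 − (1 − 0.88790)(1 − 0.62901) = 0.95841
Series (M1 and [0.95841]): 0.99190 × 0.95841 = 0.951

0.951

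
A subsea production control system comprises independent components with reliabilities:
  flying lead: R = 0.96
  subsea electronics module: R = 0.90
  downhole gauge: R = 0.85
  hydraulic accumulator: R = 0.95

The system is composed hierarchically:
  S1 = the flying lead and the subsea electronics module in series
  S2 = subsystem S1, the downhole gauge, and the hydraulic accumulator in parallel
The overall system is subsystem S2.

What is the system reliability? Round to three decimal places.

0.999

Series (flying lead and subsea electronics module): 0.96000 × 0.90000 = 0.86400
Parallel ([0.86400], downhole gauge, and hydraulic accumulator): 1 − (1 − 0.86400)(1 − 0.85000)(1 − 0.95000) = 0.999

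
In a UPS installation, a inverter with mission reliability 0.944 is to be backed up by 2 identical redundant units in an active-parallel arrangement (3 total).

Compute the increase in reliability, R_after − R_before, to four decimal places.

R_before = 0.944
R_after = 1 − (1 − 0.944)^3 = 0.9998
ΔR = 0.9998 − 0.944 = 0.0558

0.0558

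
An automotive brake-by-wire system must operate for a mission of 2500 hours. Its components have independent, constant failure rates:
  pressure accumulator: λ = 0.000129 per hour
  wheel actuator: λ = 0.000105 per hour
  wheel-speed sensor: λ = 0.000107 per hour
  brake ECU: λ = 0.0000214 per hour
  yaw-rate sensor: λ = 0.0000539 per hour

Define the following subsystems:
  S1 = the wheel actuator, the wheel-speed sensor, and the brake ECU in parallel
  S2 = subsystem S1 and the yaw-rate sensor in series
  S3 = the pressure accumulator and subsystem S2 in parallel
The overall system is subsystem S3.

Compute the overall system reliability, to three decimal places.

0.965

R(pressure accumulator) = exp(−0.000129 × 2500) = 0.72434
R(wheel actuator) = exp(−0.000105 × 2500) = 0.76913
R(wheel-speed sensor) = exp(−0.000107 × 2500) = 0.76529
R(brake ECU) = exp(−0.0000214 × 2500) = 0.94791
R(yaw-rate sensor) = exp(−0.0000539 × 2500) = 0.87393
Parallel (wheel actuator, wheel-speed sensor, and brake ECU): 1 − (1 − 0.76913)(1 − 0.76529)(1 − 0.94791) = 0.99718
Series ([0.99718] and yaw-rate sensor): 0.99718 × 0.87393 = 0.87147
Parallel (pressure accumulator and [0.87147]): 1 − (1 − 0.72434)(1 − 0.87147) = 0.965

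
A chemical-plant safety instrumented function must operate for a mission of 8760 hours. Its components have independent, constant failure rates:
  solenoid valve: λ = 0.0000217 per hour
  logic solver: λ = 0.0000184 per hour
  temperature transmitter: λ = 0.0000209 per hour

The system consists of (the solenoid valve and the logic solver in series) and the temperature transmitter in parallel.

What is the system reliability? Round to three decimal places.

R(solenoid valve) = exp(−0.0000217 × 8760) = 0.82688
R(logic solver) = exp(−0.0000184 × 8760) = 0.85114
R(temperature transmitter) = exp(−0.0000209 × 8760) = 0.83270
Series (solenoid valve and logic solver): 0.82688 × 0.85114 = 0.70379
Parallel ([0.70379] and temperature transmitter): 1 − (1 − 0.70379)(1 − 0.83270) = 0.950

0.950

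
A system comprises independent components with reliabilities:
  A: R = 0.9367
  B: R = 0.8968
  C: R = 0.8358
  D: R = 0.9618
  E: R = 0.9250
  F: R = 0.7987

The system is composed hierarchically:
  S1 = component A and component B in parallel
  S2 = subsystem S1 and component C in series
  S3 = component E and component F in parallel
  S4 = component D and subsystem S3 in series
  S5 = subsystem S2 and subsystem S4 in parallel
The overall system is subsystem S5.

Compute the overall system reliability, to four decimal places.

Parallel (A and B): 1 − (1 − 0.936700)(1 − 0.896800) = 0.993467
Series ([0.993467] and C): 0.993467 × 0.835800 = 0.830340
Parallel (E and F): 1 − (1 − 0.925000)(1 − 0.798700) = 0.984903
Series (D and [0.984903]): 0.961800 × 0.984903 = 0.947280
Parallel ([0.830340] and [0.947280]): 1 − (1 − 0.830340)(1 − 0.947280) = 0.9911

0.9911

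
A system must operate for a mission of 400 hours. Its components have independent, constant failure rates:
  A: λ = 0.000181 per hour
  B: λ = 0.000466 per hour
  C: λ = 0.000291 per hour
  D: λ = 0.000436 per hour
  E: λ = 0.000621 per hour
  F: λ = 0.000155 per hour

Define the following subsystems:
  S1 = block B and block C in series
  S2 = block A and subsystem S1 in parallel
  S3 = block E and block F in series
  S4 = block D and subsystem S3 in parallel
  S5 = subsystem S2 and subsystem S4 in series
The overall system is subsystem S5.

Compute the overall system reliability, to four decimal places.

0.9398

R(A) = exp(−0.000181 × 400) = 0.930159
R(B) = exp(−0.000466 × 400) = 0.829942
R(C) = exp(−0.000291 × 400) = 0.890119
R(D) = exp(−0.000436 × 400) = 0.839961
R(E) = exp(−0.000621 × 400) = 0.780048
R(F) = exp(−0.000155 × 400) = 0.939883
Series (B and C): 0.829942 × 0.890119 = 0.738747
Parallel (A and [0.738747]): 1 − (1 − 0.930159)(1 − 0.738747) = 0.981754
Series (E and F): 0.780048 × 0.939883 = 0.733154
Parallel (D and [0.733154]): 1 − (1 − 0.839961)(1 − 0.733154) = 0.957294
Series ([0.981754] and [0.957294]): 0.981754 × 0.957294 = 0.9398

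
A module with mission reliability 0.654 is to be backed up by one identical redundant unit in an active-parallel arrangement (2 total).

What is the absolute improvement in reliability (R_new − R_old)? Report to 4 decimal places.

R_before = 0.654
R_after = 1 − (1 − 0.654)^2 = 0.8803
ΔR = 0.8803 − 0.654 = 0.2263

0.2263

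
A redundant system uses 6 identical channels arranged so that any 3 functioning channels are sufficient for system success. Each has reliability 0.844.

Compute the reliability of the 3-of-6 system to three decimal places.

R = Σ_{i=3}^{6} C(6,i) p^i (1−p)^{6−i} with p = 0.844
C(6,3)·0.844^3·0.156^3 = 0.04565
C(6,4)·0.844^4·0.156^2 = 0.18523
C(6,5)·0.844^5·0.156^1 = 0.40086
C(6,6)·0.844^6·0.156^0 = 0.36146
Sum = 0.993

0.993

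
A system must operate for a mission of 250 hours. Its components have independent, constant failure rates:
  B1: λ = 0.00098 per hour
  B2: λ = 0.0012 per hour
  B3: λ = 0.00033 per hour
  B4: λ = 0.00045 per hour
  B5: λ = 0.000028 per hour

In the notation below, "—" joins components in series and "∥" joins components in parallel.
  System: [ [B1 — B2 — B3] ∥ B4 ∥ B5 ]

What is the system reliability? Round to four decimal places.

R(B1) = exp(−0.00098 × 250) = 0.782705
R(B2) = exp(−0.0012 × 250) = 0.740818
R(B3) = exp(−0.00033 × 250) = 0.920811
R(B4) = exp(−0.00045 × 250) = 0.893597
R(B5) = exp(−0.000028 × 250) = 0.993024
Series (B1, B2, and B3): 0.782705 × 0.740818 × 0.920811 = 0.533925
Parallel ([0.533925], B4, and B5): 1 − (1 − 0.533925)(1 − 0.893597)(1 − 0.993024) = 0.9997

0.9997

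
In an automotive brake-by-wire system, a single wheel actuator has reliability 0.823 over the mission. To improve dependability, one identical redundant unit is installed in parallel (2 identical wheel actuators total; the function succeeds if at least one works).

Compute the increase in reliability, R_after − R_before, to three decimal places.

R_before = 0.823
R_after = 1 − (1 − 0.823)^2 = 0.969
ΔR = 0.969 − 0.823 = 0.146

0.146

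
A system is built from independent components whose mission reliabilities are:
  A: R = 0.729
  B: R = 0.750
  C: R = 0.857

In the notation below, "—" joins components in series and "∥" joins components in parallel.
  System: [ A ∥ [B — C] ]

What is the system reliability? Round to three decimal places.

0.903

Series (B and C): 0.75000 × 0.85700 = 0.64275
Parallel (A and [0.64275]): 1 − (1 − 0.72900)(1 − 0.64275) = 0.903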